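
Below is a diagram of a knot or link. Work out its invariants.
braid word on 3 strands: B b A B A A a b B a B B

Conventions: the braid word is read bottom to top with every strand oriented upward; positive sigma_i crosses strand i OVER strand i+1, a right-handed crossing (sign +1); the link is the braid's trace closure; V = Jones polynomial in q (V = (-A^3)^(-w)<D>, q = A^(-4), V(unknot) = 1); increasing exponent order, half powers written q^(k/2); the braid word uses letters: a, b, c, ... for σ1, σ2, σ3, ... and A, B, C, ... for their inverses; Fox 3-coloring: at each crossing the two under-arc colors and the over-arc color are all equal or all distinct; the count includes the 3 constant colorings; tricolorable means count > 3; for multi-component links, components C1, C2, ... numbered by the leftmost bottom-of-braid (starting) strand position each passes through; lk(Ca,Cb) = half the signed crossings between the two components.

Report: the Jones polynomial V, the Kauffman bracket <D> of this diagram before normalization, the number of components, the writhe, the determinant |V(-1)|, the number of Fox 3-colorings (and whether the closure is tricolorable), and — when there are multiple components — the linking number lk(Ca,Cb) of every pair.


V(q) = -q^-4 + q^-3 + q^-1
bracket: A^-8 + 1 - A^4, w = -4
1 component, writhe -4, over 12 crossings
det 3, colorings 9 of 3^12 — tricolorable
observation: det 3 = |V(-1)|; divisible by 3, so tricolorable


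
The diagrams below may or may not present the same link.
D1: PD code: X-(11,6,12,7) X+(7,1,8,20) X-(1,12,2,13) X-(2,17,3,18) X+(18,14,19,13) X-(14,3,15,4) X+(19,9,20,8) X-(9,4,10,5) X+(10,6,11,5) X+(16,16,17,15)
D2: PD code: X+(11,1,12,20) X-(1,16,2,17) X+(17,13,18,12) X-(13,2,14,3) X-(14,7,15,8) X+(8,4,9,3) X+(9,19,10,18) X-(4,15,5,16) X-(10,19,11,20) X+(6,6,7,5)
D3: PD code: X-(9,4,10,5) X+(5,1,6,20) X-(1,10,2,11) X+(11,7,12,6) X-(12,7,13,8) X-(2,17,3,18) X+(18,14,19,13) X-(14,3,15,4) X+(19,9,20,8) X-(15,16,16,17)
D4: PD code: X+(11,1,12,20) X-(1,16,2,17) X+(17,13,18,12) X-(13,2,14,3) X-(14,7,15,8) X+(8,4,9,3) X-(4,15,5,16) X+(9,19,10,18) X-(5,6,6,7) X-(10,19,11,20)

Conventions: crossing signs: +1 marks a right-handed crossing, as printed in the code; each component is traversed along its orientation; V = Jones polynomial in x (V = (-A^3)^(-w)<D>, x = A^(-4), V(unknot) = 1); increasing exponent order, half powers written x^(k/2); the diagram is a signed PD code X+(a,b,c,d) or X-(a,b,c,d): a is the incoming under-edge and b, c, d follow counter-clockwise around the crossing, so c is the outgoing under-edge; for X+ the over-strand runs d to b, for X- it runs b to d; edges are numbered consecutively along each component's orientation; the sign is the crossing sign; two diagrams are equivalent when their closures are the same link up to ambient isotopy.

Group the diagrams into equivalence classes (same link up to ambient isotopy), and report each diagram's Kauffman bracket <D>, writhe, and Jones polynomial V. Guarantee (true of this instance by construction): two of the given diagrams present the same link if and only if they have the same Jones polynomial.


equivalence classes: {D1, D2, D3, D4}
D1 (bracket A^-8 - A^-4 + 2 - 2A^4 + A^8 - A^12 + A^16; 10 crossings at w = 0): V = x^-4 - x^-3 + x^-2 - 2x^-1 + 2 - x + x^2
V(D2) = x^-4 - x^-3 + x^-2 - 2x^-1 + 2 - x + x^2  [10 crossings, <D> = A^-8 - A^-4 + 2 - 2A^4 + A^8 - A^12 + A^16, w = 0]
V(D3) = x^-4 - x^-3 + x^-2 - 2x^-1 + 2 - x + x^2  (w -2, c 10, <D> = A^-14 - A^-10 + 2A^-6 - 2A^-2 + A^2 - A^6 + A^10)
V(D4) = x^-4 - x^-3 + x^-2 - 2x^-1 + 2 - x + x^2  (w -2, c 10, <D> = A^-14 - A^-10 + 2A^-6 - 2A^-2 + A^2 - A^6 + A^10)
key observation: one V(x) for all 4 diagrams — one class (guaranteed)


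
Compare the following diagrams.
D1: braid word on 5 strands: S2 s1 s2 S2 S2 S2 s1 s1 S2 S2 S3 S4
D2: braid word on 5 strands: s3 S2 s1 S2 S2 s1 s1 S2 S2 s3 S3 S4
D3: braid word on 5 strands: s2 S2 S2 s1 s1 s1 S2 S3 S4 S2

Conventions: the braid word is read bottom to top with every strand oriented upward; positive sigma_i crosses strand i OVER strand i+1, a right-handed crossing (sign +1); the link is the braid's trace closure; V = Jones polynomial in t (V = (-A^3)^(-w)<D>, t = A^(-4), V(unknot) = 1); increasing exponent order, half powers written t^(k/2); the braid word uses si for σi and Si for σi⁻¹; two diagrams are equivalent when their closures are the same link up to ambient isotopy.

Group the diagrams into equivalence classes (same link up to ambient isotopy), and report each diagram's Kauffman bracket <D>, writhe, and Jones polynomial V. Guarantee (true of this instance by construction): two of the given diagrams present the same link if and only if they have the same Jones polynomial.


classes: {D1, D2} | {D3}
V(D1) = -t^-6 + 2t^-5 - 4t^-4 + 5t^-3 - 4t^-2 + 5t^-1 - 3 + 2t - t^2  [12 crossings, <D> = -A^-20 + 2A^-16 - 3A^-12 + 5A^-8 - 4A^-4 + 5 - 4A^4 + 2A^8 - A^12, w = -4]
V(D2) = -t^-6 + 2t^-5 - 4t^-4 + 5t^-3 - 4t^-2 + 5t^-1 - 3 + 2t - t^2  (w -2, c 12, <D> = -A^-14 + 2A^-10 - 3A^-6 + 5A^-2 - 4A^2 + 5A^6 - 4A^10 + 2A^14 - A^18)
D3 (bracket -A^-18 + A^-14 - A^-10 + 3A^-6 - A^-2 + A^2 - A^6; 10 crossings at w = -2): V = -t^-3 + t^-2 - t^-1 + 3 - t + t^2 - t^3
note: comparing 3 Jones polynomials yields 2 groups


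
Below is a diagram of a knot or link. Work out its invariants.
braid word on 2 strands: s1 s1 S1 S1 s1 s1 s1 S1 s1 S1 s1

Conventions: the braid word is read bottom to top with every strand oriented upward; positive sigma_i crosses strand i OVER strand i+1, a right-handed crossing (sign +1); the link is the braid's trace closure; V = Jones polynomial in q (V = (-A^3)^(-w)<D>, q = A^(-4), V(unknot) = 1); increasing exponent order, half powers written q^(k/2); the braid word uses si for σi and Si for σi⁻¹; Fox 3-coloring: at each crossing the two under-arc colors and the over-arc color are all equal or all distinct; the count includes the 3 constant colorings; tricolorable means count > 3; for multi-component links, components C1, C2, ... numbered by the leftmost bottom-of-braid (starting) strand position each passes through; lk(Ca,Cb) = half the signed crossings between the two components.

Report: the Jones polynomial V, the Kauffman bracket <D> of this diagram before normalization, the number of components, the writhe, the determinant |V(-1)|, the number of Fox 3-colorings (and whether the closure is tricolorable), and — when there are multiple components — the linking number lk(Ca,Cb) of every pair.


Jones polynomial: V(q) = q + q^3 - q^4
<D> = A^-7 - A^-3 - A^5; writhe +3
components 1, writhe +3 (11 crossings)
3-colorings: 9 of 3^11, det 3 — tricolorable
note: the span of V is 3, forcing >= 3 crossings in any diagram


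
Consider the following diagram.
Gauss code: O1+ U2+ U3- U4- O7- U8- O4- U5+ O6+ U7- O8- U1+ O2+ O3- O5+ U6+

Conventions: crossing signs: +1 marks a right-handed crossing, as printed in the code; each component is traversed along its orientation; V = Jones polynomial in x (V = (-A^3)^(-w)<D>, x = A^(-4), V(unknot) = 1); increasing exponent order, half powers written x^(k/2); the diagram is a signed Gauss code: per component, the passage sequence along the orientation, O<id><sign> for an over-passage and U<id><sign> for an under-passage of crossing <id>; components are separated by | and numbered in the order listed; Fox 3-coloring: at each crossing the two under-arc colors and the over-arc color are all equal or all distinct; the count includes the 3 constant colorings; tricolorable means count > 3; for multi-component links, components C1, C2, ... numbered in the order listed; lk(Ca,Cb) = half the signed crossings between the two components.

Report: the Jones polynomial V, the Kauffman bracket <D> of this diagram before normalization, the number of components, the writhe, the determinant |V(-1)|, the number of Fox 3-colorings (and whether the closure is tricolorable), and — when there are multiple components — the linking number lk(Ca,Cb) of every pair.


V = -x^-3 + 2x^-2 - 2x^-1 + 3 - 2x + 2x^2 - x^3
<D> = -A^-12 + 2A^-8 - 2A^-4 + 3 - 2A^4 + 2A^8 - A^12 (w = 0)
1 component over 8 crossings, w = 0
3 Fox colorings among 3^8, |V(-1)| = 13: not tricolorable
why: palindromic: swapping x for 1/x fixes V


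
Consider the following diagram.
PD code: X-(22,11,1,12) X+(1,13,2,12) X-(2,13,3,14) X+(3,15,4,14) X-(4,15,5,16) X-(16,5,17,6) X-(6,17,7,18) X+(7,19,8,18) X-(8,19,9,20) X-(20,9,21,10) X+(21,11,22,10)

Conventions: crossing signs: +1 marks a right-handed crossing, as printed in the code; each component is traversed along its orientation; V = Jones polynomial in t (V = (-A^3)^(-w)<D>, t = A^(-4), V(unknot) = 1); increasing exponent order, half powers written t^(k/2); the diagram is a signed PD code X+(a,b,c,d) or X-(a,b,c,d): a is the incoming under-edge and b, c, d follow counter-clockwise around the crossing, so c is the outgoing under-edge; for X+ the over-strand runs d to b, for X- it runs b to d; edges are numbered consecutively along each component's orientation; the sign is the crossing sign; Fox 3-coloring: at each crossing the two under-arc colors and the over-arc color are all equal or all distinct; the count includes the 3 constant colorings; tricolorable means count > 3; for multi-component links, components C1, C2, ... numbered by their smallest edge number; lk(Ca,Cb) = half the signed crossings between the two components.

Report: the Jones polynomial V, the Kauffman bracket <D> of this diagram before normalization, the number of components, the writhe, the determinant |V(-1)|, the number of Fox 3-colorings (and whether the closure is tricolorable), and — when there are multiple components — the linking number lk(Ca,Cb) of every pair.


V(t) = -t^-4 + t^-3 + t^-1
bracket: -A^-5 - A^3 + A^7, w = -3
1 component, writhe -3, over 11 crossings
det 3, colorings 9 of 3^11 — tricolorable
observation: |V(-1)| = 3: so tricolorable, since 3 divides 3


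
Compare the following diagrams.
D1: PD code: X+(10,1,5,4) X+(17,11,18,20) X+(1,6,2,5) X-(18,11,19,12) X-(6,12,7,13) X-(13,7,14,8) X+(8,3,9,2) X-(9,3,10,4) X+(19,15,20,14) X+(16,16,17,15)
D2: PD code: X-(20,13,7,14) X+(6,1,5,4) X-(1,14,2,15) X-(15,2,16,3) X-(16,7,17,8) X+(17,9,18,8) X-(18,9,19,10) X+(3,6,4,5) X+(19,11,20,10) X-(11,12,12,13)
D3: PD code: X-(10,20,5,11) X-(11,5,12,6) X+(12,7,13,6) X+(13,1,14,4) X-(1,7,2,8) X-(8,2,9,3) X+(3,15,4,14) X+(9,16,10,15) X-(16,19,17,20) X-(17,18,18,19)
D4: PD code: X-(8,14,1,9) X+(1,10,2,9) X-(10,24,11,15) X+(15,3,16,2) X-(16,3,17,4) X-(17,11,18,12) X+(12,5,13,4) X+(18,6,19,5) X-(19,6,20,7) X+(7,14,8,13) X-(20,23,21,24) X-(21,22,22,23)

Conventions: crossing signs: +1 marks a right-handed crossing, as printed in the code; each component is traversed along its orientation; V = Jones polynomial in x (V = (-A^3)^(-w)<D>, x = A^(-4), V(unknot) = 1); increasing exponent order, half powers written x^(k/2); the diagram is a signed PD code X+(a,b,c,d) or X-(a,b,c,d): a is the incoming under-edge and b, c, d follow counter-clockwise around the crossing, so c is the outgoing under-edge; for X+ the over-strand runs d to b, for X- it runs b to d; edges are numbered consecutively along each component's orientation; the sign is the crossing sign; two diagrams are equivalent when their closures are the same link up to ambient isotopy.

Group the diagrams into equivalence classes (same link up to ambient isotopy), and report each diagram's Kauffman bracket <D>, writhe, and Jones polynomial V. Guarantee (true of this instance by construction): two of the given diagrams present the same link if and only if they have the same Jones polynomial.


classes: {D1, D2, D3, D4}
V(D1) = x^-2 + 2 + x^2  [10 crossings, <D> = A^-2 + 2A^6 + A^14, w = +2]
D2 (bracket A^-14 + 2A^-6 + A^2; 10 crossings at w = -2): V = x^-2 + 2 + x^2
D3 (bracket A^-14 + 2A^-6 + A^2; 10 crossings at w = -2): V = x^-2 + 2 + x^2
V(D4) = x^-2 + 2 + x^2  (w -2, c 12, <D> = A^-14 + 2A^-6 + A^2)
note: one V(x) for all 4 diagrams — one class (guaranteed)


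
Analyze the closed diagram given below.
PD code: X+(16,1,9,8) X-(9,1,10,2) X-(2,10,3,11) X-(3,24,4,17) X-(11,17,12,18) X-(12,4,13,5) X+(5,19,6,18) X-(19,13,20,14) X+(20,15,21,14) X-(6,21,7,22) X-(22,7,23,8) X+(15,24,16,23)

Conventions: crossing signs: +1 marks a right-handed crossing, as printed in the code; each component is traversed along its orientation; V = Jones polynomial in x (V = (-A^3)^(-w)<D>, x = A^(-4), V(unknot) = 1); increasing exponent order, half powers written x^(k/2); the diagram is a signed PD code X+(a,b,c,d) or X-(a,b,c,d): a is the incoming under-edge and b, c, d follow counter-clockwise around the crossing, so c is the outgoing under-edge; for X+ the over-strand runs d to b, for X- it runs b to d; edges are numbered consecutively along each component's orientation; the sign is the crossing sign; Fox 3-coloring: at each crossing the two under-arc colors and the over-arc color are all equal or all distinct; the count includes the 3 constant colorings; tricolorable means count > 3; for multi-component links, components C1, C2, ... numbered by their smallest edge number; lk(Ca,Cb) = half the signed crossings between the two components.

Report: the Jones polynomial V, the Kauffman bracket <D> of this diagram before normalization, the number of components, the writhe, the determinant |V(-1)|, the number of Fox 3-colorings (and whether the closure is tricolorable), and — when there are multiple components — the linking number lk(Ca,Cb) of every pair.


V = x^-5 + 2x^-3 + x^-1
<D> = A^-8 + 2 + A^8 (w = -4)
3 components over 12 crossings, w = -4
lk(C1,C2): -1
lk(C1,C3) = -1
linking number lk(C2,C3) = 0
3 Fox colorings among 3^12, |V(-1)| = 4: not tricolorable
why: det 4 = |V(-1)|; not divisible by 3, so not tricolorable


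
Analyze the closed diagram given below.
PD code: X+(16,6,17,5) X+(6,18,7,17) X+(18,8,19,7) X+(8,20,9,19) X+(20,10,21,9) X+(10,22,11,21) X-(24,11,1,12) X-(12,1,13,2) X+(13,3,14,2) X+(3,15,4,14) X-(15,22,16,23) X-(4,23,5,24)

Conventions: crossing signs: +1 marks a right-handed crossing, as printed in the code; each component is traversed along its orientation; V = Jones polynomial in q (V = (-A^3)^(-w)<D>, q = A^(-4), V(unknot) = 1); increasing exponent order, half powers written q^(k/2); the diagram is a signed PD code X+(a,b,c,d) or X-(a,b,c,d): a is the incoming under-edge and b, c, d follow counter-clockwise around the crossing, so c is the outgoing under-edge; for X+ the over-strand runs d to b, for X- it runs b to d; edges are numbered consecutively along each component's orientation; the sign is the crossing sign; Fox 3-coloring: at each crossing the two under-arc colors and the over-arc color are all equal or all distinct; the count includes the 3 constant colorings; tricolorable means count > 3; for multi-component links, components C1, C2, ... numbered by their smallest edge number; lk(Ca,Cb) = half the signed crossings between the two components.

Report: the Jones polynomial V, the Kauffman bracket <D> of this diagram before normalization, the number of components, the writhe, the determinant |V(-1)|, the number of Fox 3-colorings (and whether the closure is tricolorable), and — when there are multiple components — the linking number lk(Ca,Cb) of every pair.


V = q^2 + q^4 - q^5 + q^6 - q^7
<D> = -A^-16 + A^-12 - A^-8 + A^-4 + A^4 (w = +4)
1 component over 12 crossings, w = +4
3 Fox colorings among 3^12, |V(-1)| = 5: not tricolorable
why: |V(-1)| = 5: so not tricolorable, since 3 does not divide 5


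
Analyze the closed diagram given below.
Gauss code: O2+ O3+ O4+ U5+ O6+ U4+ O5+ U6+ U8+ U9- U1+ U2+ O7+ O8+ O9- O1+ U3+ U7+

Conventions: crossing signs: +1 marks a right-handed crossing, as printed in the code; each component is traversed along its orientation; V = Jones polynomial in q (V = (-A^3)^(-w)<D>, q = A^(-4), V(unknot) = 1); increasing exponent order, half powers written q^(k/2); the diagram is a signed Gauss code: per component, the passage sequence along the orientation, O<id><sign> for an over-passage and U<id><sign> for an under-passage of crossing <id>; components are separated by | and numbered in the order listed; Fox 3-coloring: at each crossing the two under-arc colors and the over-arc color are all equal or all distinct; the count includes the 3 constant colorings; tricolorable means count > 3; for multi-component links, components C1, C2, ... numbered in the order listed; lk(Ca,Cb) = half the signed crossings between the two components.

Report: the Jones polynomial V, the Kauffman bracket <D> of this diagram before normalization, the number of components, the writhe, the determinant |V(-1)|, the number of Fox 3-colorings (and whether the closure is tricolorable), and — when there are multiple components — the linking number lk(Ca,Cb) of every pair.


V = q^2 + 2q^4 - 2q^5 + q^6 - 2q^7 + q^8
<D> = -A^-11 + 2A^-7 - A^-3 + 2A - 2A^5 - A^13 (w = +7)
1 component over 9 crossings, w = +7
27 Fox colorings among 3^9, |V(-1)| = 9: tricolorable
why: det 9 = |V(-1)|; divisible by 3, so tricolorable


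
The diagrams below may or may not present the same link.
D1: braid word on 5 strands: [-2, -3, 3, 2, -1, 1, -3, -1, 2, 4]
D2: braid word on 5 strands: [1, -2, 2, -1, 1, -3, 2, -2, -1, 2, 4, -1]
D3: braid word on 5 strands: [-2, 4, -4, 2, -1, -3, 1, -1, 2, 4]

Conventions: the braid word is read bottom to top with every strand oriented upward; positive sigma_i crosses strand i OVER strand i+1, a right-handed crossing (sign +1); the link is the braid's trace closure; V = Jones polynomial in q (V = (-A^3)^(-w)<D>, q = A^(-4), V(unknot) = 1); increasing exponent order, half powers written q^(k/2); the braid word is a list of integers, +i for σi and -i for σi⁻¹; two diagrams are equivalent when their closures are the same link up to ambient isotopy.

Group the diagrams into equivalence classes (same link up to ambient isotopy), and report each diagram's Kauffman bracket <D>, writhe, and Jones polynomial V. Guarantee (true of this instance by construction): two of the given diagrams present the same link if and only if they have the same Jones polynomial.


grouping into links: {D1, D2, D3}
V(D1) = 1  (w 0, c 10, <D> = 1)
V(D2) = 1  [12 crossings, <D> = 1, w = 0]
V(D3) = 1  (w 0, c 10, <D> = 1)
key observation: all 3 diagrams share one V(q), hence one class


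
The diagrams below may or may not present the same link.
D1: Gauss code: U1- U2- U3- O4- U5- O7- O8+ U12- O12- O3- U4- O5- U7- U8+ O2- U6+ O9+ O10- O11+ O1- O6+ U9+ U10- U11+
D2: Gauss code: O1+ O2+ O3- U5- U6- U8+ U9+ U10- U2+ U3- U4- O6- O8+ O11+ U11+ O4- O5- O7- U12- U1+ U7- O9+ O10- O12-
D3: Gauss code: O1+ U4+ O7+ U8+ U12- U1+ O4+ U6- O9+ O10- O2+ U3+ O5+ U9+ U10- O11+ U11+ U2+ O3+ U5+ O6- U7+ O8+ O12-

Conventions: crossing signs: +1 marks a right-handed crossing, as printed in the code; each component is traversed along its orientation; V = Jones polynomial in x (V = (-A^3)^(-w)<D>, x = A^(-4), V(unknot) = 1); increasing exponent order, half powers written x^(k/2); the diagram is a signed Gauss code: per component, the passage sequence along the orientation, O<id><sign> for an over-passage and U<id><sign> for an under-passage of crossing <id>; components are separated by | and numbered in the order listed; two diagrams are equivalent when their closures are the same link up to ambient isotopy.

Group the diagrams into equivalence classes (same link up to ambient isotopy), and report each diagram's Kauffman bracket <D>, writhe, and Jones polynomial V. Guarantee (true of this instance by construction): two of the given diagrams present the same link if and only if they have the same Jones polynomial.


equivalence classes: {D1} | {D2} | {D3}
D1 (bracket A^-8 + 1 - A^4; 12 crossings at w = -4): V = -x^-4 + x^-3 + x^-1
V(D2) = 1  [12 crossings, <D> = A^-6, w = -2]
V(D3) = x^2 + 2x^4 - 2x^5 + x^6 - 2x^7 + x^8  [12 crossings, <D> = A^-14 - 2A^-10 + A^-6 - 2A^-2 + 2A^2 + A^10, w = +6]
key observation: comparing 3 Jones polynomials yields 3 groups


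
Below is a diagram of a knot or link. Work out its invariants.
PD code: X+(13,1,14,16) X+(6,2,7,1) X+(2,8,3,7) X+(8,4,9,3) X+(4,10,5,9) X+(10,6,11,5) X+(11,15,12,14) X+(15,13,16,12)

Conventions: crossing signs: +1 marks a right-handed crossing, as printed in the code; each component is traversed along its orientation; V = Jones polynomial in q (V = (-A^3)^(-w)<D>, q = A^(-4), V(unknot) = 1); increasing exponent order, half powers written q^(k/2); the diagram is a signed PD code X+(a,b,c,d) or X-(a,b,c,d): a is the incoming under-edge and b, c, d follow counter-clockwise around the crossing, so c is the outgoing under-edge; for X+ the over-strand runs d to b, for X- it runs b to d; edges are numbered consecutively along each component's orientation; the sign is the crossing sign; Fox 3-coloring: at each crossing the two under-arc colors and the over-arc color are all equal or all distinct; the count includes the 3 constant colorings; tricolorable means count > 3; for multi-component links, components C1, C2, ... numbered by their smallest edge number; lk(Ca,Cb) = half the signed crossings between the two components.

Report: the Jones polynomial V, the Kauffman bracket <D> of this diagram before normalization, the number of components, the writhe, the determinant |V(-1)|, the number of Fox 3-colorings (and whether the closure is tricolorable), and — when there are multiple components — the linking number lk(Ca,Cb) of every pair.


V = q^3 + 2q^5 - 2q^6 + 2q^7 - 3q^8 + 2q^9 - 2q^10 + q^11
<D> = A^-20 - 2A^-16 + 2A^-12 - 3A^-8 + 2A^-4 - 2 + 2A^4 + A^12 (w = +8)
1 component over 8 crossings, w = +8
9 Fox colorings among 3^8, |V(-1)| = 15: tricolorable
why: V spans 8 powers of q: at least 8 crossings in any diagram


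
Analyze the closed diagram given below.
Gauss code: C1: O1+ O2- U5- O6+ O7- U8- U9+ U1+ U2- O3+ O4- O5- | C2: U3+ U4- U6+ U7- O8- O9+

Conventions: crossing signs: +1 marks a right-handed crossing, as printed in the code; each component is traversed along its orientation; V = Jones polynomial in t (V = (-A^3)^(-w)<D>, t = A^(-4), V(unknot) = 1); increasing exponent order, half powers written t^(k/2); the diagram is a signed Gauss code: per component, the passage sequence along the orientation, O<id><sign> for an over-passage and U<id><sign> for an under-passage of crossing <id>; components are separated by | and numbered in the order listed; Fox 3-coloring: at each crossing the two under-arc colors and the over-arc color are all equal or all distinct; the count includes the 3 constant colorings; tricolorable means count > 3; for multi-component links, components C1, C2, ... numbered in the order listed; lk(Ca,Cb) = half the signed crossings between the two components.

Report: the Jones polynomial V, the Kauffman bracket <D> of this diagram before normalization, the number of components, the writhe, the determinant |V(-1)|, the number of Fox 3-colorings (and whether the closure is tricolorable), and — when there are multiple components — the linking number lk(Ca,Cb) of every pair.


Jones polynomial: V(t) = -t^(-1/2) - t^(1/2)
<D> = A^-5 + A^-1; writhe -1
components 2, writhe -1 (9 crossings)
linking number lk(C1,C2) = 0
3-colorings: 9 of 3^9, det 0 — tricolorable
note: w = -1 (over 9 crossings) is diagram-only; (-A^3)^(1) removes it from V


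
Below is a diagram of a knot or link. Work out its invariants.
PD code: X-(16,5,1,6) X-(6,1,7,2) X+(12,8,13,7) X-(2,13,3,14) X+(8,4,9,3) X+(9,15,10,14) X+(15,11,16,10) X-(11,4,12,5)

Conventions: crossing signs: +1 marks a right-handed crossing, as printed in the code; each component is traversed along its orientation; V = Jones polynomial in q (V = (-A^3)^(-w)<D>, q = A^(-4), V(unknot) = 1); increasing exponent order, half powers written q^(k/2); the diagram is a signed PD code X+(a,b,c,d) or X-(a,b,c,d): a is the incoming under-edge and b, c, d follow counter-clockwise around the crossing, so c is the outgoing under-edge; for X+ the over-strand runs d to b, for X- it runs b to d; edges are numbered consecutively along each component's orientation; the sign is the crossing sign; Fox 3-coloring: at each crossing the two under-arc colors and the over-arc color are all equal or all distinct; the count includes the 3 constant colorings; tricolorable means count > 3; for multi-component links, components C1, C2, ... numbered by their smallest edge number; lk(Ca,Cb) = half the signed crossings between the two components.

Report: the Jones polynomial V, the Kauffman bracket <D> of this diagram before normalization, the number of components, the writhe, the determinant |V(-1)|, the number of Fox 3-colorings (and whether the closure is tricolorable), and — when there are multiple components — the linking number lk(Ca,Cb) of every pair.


Jones polynomial: V(q) = -q^-3 + 2q^-2 - 2q^-1 + 3 - 2q + 2q^2 - q^3
<D> = -A^-12 + 2A^-8 - 2A^-4 + 3 - 2A^4 + 2A^8 - A^12; writhe 0
components 1, writhe 0 (8 crossings)
3-colorings: 3 of 3^8, det 13 — not tricolorable
note: det 13 = |V(-1)|; not divisible by 3, so not tricolorable


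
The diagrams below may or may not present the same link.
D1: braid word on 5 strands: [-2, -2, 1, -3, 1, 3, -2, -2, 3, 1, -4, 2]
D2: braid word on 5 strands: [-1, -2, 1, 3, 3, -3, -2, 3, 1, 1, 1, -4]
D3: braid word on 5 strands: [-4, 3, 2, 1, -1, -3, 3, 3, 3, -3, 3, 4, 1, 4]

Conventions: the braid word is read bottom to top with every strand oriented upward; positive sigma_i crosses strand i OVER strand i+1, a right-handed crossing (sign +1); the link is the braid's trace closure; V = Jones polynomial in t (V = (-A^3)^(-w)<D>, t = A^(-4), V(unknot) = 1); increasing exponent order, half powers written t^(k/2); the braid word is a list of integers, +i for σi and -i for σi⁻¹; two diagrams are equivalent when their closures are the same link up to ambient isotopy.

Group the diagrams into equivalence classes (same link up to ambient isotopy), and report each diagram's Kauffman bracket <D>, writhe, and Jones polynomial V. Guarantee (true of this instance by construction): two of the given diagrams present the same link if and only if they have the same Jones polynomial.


classes: {D1} | {D2} | {D3}
V(D1) = -t^-3 + 2t^-2 - 2t^-1 + 3 - 2t + 2t^2 - t^3  [12 crossings, <D> = -A^-12 + 2A^-8 - 2A^-4 + 3 - 2A^4 + 2A^8 - A^12, w = 0]
V(D2) = t^-1 - 2 + 3t - 3t^2 + 4t^3 - 3t^4 + 2t^5 - t^6  (w +2, c 12, <D> = -A^-18 + 2A^-14 - 3A^-10 + 4A^-6 - 3A^-2 + 3A^2 - 2A^6 + A^10)
V(D3) = t + t^3 - t^4  (w +6, c 14, <D> = -A^2 + A^6 + A^14)
insight: 3 classes among 3 diagrams; unequal V(t) rules out equality


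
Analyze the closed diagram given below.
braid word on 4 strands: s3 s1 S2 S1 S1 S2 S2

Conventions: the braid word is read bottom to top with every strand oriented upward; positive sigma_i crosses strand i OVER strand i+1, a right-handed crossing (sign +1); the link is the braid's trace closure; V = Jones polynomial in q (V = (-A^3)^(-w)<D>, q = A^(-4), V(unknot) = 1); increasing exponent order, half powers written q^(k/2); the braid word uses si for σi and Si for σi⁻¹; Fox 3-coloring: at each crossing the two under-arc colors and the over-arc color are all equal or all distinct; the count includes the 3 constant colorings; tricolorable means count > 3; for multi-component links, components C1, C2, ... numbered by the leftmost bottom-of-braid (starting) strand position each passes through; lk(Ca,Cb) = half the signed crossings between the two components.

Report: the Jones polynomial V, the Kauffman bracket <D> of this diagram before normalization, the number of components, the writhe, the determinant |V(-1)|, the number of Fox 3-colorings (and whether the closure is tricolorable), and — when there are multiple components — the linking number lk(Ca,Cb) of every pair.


V(q) = -q^-6 + q^-5 - q^-4 + 2q^-3 - q^-2 + q^-1
bracket: -A^-5 + A^-1 - 2A^3 + A^7 - A^11 + A^15, w = -3
1 component, writhe -3, over 7 crossings
det 7, colorings 3 of 3^7 — not tricolorable
observation: w = -3 shifts under R1 moves; the (-A^3)^(3) factor cancels that in V


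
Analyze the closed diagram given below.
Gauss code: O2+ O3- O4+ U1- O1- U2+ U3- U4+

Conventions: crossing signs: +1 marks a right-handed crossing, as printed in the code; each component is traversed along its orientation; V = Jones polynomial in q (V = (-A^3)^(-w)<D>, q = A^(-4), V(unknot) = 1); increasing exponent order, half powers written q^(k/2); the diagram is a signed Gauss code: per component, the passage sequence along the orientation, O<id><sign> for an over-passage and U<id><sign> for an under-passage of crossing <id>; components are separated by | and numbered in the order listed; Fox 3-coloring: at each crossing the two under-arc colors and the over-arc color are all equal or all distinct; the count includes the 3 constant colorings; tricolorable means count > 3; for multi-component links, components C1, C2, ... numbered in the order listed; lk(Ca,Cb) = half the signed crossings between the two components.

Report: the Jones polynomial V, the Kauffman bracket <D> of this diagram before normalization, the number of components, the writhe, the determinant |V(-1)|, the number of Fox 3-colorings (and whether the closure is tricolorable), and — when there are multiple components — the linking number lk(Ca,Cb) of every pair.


Jones polynomial: V(q) = 1
<D> = 1; writhe 0
components 1, writhe 0 (4 crossings)
3-colorings: 3 of 3^4, det 1 — not tricolorable
note: det 1 = |V(-1)|; not divisible by 3, so not tricolorable


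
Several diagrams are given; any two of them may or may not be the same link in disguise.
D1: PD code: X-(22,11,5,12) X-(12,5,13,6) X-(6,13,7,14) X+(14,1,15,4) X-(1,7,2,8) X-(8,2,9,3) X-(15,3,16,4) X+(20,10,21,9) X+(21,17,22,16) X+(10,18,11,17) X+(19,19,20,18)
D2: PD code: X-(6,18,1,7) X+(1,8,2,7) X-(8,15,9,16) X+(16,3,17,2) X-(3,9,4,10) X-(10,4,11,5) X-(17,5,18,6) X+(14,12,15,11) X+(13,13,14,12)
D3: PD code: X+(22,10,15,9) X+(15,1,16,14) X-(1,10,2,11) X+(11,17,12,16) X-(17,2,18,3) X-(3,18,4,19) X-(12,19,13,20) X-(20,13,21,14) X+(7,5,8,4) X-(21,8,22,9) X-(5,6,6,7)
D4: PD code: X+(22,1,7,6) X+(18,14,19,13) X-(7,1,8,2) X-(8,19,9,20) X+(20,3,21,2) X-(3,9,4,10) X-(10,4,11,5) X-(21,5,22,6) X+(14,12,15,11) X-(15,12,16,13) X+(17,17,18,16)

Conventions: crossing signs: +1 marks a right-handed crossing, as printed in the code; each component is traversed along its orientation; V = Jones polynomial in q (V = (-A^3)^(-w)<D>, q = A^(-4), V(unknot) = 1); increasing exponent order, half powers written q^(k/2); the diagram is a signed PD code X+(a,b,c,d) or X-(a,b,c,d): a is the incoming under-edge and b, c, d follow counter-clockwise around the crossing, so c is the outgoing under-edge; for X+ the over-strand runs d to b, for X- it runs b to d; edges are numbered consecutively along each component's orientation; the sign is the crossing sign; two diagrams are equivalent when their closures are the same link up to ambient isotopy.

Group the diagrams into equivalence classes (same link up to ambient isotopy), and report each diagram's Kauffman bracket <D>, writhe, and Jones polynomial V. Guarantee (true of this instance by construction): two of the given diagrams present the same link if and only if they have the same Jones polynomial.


grouping into links: {D1, D2, D3, D4}
V(D1) = -q^(-5/2) - q^(-1/2)  (w -1, c 11, <D> = A^-1 + A^7)
V(D2) = -q^(-5/2) - q^(-1/2)  [9 crossings, <D> = A^-1 + A^7, w = -1]
V(D3) = -q^(-5/2) - q^(-1/2)  [11 crossings, <D> = A^-7 + A, w = -3]
D4 (bracket A^-1 + A^7; 11 crossings at w = -1): V = -q^(-5/2) - q^(-1/2)
key observation: one V(q) for all 4 diagrams — one class (guaranteed)


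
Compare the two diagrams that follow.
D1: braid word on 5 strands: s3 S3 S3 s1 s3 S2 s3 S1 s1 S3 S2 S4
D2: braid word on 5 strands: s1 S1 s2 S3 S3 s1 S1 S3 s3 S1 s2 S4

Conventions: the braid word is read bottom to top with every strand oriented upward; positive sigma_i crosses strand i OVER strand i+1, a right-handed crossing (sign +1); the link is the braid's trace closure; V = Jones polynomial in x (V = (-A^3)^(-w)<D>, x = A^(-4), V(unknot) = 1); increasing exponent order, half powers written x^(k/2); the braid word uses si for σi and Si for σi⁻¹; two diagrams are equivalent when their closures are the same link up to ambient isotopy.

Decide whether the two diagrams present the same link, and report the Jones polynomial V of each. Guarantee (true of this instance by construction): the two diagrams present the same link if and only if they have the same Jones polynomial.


equivalent: no
D1 (bracket A^-6 + A^-2 + A^2 + A^6; 12 crossings at w = -2): V = x^-3 + x^-2 + x^-1 + 1
V(D2) = x^-2 + 2 + x^2  [12 crossings, <D> = A^-14 + 2A^-6 + A^2, w = -2]
observation: comparing 2 Jones polynomials yields 2 groups


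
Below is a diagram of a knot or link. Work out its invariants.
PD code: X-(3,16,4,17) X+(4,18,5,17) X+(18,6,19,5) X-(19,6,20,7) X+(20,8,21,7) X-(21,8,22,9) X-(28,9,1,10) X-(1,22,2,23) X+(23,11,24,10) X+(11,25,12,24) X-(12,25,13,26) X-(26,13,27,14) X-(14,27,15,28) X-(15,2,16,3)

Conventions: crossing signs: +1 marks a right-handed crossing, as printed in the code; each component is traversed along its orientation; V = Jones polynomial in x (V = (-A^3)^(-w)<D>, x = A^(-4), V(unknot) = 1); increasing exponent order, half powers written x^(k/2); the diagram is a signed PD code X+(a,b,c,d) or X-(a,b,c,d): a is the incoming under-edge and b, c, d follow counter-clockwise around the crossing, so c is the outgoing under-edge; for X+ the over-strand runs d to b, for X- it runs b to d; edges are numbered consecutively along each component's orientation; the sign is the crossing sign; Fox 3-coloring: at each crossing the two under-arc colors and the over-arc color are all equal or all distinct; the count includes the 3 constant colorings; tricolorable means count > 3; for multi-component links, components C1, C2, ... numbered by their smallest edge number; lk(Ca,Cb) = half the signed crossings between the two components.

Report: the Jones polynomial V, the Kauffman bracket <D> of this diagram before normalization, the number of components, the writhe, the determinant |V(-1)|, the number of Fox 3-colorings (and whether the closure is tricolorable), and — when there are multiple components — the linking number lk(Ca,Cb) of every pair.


V(x) = -x^-4 + x^-3 + x^-1
bracket: A^-8 + 1 - A^4, w = -4
1 component, writhe -4, over 14 crossings
det 3, colorings 9 of 3^14 — tricolorable
observation: the span of V is 3, forcing >= 3 crossings in any diagram


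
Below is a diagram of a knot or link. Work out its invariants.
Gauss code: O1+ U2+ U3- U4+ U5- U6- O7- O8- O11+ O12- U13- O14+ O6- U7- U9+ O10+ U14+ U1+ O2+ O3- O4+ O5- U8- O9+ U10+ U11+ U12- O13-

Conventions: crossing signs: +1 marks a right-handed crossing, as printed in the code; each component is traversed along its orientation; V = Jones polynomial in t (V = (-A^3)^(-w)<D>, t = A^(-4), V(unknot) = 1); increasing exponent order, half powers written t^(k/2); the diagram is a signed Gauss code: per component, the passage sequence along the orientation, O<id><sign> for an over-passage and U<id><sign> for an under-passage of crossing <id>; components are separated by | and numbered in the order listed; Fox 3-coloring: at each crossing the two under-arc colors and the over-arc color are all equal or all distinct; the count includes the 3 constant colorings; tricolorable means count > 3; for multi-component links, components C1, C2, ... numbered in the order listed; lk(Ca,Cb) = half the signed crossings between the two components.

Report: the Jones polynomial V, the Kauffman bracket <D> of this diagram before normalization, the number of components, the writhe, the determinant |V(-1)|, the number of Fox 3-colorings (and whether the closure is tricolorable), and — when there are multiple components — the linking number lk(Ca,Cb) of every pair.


V(t) = -t^-3 + t^-2 - t^-1 + 3 - t + t^2 - t^3
bracket: -A^-12 + A^-8 - A^-4 + 3 - A^4 + A^8 - A^12, w = 0
1 component, writhe 0, over 14 crossings
det 9, colorings 27 of 3^14 — tricolorable
observation: V spans 6 powers of t: at least 6 crossings in any diagram


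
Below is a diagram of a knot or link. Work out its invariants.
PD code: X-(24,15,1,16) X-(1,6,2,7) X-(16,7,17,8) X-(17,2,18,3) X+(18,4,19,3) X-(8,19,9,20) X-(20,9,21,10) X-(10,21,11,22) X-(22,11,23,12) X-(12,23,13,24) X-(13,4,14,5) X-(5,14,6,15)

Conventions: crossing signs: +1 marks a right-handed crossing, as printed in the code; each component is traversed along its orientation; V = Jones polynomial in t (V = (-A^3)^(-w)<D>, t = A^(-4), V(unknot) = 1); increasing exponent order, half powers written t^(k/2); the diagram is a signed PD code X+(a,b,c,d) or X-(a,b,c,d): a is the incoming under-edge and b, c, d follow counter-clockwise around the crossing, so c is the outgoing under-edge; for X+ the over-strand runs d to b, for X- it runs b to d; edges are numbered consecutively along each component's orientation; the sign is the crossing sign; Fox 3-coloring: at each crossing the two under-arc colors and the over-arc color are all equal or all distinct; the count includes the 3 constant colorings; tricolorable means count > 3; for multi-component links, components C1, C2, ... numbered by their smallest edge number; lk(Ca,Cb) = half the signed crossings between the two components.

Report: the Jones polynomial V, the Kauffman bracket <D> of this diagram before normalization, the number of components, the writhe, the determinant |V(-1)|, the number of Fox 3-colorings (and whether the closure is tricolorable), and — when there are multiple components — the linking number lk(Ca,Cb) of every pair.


V(t) = -t^-13 + t^-12 - t^-11 + t^-10 - t^-9 + t^-8 - t^-7 + t^-6 + t^-4
bracket: A^-14 + A^-6 - A^-2 + A^2 - A^6 + A^10 - A^14 + A^18 - A^22, w = -10
1 component, writhe -10, over 12 crossings
det 9, colorings 9 of 3^12 — tricolorable
observation: w = -10 shifts under R1 moves; the (-A^3)^(10) factor cancels that in V


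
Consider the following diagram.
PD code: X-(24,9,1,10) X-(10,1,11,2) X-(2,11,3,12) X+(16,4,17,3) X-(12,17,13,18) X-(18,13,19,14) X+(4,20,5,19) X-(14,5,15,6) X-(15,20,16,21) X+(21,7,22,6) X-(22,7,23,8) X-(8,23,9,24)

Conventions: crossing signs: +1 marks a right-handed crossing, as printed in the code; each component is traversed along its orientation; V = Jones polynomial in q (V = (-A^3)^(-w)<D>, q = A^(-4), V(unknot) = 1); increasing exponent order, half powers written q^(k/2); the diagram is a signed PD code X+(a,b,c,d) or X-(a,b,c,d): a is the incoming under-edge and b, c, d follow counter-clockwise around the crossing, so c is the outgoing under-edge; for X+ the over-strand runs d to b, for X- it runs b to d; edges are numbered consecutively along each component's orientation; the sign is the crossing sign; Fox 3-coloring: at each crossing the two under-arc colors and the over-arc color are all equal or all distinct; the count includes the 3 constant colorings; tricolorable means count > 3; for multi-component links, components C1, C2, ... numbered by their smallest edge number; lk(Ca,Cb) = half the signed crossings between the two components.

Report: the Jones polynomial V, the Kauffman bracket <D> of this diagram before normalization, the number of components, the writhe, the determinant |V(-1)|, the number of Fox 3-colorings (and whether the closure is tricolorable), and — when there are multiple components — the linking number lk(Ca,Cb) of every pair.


Jones polynomial: V(q) = q^-8 - 2q^-7 + q^-6 - 2q^-5 + 2q^-4 + q^-2
<D> = A^-10 + 2A^-2 - 2A^2 + A^6 - 2A^10 + A^14; writhe -6
components 1, writhe -6 (12 crossings)
3-colorings: 27 of 3^12, det 9 — tricolorable
note: the span of V is 6, forcing >= 6 crossings in any diagram


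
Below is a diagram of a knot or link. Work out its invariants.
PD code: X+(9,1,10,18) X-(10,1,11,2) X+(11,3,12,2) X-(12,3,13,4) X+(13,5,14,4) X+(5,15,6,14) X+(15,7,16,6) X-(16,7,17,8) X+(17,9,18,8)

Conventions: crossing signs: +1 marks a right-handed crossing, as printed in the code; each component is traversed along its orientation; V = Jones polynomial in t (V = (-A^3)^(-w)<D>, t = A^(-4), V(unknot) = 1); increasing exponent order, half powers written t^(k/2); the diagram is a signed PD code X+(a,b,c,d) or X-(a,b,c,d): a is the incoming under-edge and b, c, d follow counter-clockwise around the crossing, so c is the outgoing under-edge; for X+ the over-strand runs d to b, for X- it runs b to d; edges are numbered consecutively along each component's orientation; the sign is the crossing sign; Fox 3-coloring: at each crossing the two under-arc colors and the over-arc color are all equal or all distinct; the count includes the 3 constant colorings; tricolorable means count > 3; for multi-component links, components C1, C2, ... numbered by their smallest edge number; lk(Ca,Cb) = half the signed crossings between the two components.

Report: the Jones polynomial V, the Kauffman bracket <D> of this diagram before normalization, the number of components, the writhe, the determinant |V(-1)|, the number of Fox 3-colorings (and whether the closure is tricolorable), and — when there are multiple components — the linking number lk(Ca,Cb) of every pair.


Jones polynomial: V(t) = t + t^3 - t^4
<D> = A^-7 - A^-3 - A^5; writhe +3
components 1, writhe +3 (9 crossings)
3-colorings: 9 of 3^9, det 3 — tricolorable
note: w = +3 shifts under R1 moves; the (-A^3)^(-3) factor cancels that in V
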